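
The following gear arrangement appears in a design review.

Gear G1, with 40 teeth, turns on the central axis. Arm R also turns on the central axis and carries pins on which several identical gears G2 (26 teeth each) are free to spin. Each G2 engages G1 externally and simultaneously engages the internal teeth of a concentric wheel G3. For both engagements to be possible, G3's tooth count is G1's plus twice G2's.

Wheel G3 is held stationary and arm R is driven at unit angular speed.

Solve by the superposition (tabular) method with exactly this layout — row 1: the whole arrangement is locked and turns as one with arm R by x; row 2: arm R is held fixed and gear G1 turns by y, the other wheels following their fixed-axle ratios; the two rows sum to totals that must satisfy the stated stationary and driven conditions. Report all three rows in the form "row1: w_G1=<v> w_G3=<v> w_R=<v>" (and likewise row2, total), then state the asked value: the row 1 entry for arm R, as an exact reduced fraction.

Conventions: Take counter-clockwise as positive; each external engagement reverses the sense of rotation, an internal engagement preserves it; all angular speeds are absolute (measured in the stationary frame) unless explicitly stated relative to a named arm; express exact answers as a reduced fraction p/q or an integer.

row1: w_G1=1 w_G3=1 w_R=1
row2: w_G1=23/10 w_G3=-1 w_R=0
total: w_G1=33/10 w_G3=0 w_R=1
asked value: 1

recognized (axles ride arm R): planetary set, 40/26/92 teeth
row 1 — lock + rotate with arm: ω_sun = ω_ring = ω_arm = x
superposition row 2 [arm held]: sun y, ring −(40/92)·y, arm 0
boundary: total ω_ring = x − (40/92)·y = 0 and total ω_arm = x = 1  ⇒  y = 23/10, x = 1
row 2 ring = −(40/92)·23/10 = -1
totals (row 1 + row 2): sun 1 + 23/10 = 33/10, ring 1 + (-1) = 0, arm 1 + 0 = 1
asked cell (row1, arm) = 1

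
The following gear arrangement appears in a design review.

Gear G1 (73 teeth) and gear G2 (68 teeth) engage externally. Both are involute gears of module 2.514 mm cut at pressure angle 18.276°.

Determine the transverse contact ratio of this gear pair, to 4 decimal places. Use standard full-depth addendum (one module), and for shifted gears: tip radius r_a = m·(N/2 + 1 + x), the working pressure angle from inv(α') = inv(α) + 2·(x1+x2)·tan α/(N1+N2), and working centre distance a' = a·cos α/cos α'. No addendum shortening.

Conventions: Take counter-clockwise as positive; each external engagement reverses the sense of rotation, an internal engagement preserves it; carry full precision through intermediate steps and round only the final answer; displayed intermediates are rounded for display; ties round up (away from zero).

1.9195

recognized (one external pair, fixed centres): single-mesh tooth geometry, m = 2.514, N1 = 73, N2 = 68
base radii: r_b1 = 87.132292, r_b2 = 81.164327
tip radii: r_a1 = 94.275000, r_a2 = 87.990000
no profile shift: α' = α, a' = a
action lengths: √(r_a1²−r_b1²) = 35.996378, √(r_a2²−r_b2²) = 33.979289
base pitch p_b = π·m·cos α = 7.499566
CR = (35.996378 + 33.979289 − 177.237000·sin 18.27600°)/7.499566 = 1.919455
contact ratio ≈ 1.9195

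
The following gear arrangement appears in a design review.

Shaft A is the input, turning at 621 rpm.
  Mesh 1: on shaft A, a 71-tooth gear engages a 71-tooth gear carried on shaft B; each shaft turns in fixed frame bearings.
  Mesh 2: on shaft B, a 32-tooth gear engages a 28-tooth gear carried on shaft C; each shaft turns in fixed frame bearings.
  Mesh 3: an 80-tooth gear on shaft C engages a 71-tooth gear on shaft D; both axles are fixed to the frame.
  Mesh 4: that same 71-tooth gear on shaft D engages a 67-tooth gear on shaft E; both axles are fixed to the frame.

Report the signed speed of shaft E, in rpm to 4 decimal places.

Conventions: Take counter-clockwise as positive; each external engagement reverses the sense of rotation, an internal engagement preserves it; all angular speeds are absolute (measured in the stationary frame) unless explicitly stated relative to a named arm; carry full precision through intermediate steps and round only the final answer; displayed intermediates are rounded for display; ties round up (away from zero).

+847.4200 rpm

recognized (5 fixed axles, 4 meshes): fixed-axis compound train
mesh 1 [71T→71T]: ω = 621.0000×71/71 = 621.0000 rpm, sense flips to −
mesh 2 [32T→28T]: ω = 621.0000×32/28 = 709.7143 rpm, sense flips to +
mesh 3 [80T→71T]: ω = 709.7143×80/71 = 799.6781 rpm, sense flips to −
mesh 4 [71T→67T]: ω = 799.6781×71/67 = 847.4200 rpm, sense flips to +
signed output speed = +847.4200 rpm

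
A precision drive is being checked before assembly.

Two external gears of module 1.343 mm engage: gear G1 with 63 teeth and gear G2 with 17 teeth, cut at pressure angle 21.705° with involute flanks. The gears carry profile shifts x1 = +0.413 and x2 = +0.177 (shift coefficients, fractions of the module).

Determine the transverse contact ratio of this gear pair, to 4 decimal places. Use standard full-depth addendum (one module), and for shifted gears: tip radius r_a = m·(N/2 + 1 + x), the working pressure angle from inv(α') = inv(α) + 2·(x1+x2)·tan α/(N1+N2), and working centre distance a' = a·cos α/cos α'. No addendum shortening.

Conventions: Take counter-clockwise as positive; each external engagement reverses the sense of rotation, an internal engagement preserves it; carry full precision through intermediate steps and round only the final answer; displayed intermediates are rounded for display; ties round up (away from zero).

recognized (one external pair, fixed centres): single-mesh tooth geometry, m = 1.343, N1 = 63, N2 = 17
base radii: r_b1 = 39.305124, r_b2 = 10.606144
tip radii: r_a1 = 44.202159, r_a2 = 12.996211
inv(α') = inv(21.705°) + 2·(+0.413+0.177)·tan α/(63+17) = 0.02509694  ⇒  α' = 23.63159°
a' = a·cos α / cos α' = 53.7200·cos 21.705°/cos 23.63159° = 54.479845
action lengths: √(r_a1²−r_b1²) = 20.222218, √(r_a2²−r_b2²) = 7.510739
base pitch p_b = π·m·cos α = 3.920022
CR = (20.222218 + 7.510739 − 54.479845·sin 23.63159°)/3.920022 = 1.503687
contact ratio ≈ 1.5037

1.5037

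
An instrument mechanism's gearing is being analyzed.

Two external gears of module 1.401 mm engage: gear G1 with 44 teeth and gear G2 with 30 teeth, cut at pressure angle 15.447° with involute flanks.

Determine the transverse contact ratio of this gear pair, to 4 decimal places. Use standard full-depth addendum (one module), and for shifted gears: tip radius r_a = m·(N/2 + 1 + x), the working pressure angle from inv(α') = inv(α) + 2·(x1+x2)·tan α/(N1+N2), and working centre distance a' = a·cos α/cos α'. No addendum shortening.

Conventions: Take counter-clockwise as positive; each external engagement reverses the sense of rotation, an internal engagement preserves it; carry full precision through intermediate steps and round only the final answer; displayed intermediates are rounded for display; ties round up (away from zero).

class = single-mesh tooth geometry [involute pair 44T × 30T, m = 1.401]
base radii: r_b1 = 29.708624, r_b2 = 20.255880
tip radii: r_a1 = 32.223000, r_a2 = 22.416000
no profile shift: α' = α, a' = a
action lengths: √(r_a1²−r_b1²) = 12.478757, √(r_a2²−r_b2²) = 9.600853
base pitch p_b = π·m·cos α = 4.242382
CR = (12.478757 + 9.600853 − 51.837000·sin 15.44700°)/4.242382 = 1.950081
contact ratio ≈ 1.9501

1.9501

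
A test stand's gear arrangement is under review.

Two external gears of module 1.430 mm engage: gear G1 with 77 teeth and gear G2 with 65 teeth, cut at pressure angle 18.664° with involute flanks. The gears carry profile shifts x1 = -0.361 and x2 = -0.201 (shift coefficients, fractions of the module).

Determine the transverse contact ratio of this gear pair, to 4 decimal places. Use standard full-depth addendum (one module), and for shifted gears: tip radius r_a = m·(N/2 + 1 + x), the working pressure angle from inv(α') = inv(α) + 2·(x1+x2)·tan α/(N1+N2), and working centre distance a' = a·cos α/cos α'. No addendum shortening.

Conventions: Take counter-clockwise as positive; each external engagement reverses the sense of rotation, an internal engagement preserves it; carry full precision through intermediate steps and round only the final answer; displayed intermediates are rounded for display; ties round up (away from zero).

2.0310

class = single-mesh tooth geometry [involute pair 77T × 65T, m = 1.430]
base radii: r_b1 = 52.159742, r_b2 = 44.030951
tip radii: r_a1 = 55.968770, r_a2 = 47.617570
inv(α') = inv(18.664°) + 2·(-0.361-0.201)·tan α/(77+65) = 0.00935921  ⇒  α' = 17.20247°
a' = a·cos α / cos α' = 101.5300·cos 18.664°/cos 17.20247° = 100.695234
action lengths: √(r_a1²−r_b1²) = 20.294445, √(r_a2²−r_b2²) = 18.130315
base pitch p_b = π·m·cos α = 4.256225
CR = (20.294445 + 18.130315 − 100.695234·sin 17.20247°)/4.256225 = 2.030959
contact ratio ≈ 2.0310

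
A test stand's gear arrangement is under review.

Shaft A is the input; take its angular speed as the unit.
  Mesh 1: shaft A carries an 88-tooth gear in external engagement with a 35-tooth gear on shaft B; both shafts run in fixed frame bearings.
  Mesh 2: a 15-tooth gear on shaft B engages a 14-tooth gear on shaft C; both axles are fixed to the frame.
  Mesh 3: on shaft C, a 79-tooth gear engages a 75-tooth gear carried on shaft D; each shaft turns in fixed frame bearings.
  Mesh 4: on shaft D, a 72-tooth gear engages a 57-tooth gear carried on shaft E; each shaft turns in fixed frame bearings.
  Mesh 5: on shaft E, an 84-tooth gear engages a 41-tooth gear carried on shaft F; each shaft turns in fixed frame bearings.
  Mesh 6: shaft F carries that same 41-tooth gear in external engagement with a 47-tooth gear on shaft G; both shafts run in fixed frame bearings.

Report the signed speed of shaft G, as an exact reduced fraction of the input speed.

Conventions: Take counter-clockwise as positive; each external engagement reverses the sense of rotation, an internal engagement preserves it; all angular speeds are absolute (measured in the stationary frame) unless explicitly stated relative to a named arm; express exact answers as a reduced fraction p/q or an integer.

6-mesh fixed-axis compound train (all bearings frame-fixed)
mesh 1 [88T→35T]: |ω|/ω_in = 1×88/35 = 88/35, sense flips to −
mesh 2 [15T→14T]: |ω|/ω_in = (88/35)×15/14 = 132/49, sense flips to +
mesh 3 [79T→75T]: |ω|/ω_in = (132/49)×79/75 = 3476/1225, sense flips to −
mesh 4 [72T→57T]: |ω|/ω_in = (3476/1225)×72/57 = 83424/23275, sense flips to +
mesh 5 [84T→41T]: |ω|/ω_in = (83424/23275)×84/41 = 1001088/136325, sense flips to −
mesh 6 [41T→47T]: |ω|/ω_in = (1001088/136325)×41/47 = 1001088/156275, sense flips to +
signed output speed (× input speed) = 1001088/156275

1001088/156275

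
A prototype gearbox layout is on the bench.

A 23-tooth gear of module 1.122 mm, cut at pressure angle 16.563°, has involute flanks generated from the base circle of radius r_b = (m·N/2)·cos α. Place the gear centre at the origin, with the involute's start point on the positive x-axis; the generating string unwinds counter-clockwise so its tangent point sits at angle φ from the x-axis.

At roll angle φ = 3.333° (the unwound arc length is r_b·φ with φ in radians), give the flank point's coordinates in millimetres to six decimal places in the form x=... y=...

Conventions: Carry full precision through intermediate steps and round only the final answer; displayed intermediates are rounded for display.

x=12.388522 y=0.000811

single-mesh involute tooth geometry (23T wheel at module 1.122)
pitch radius r_p = m·N/2 = 1.122·23/2 = 12.903000
base radius r_b = r_p·cos α = 12.903000·cos 16.563° = 12.367614
roll angle φ = 3.333° = 0.05817182 rad
x = r_b·(cos φ + φ·sin φ) = 12.388522
y = r_b·(sin φ − φ·cos φ) = 0.000811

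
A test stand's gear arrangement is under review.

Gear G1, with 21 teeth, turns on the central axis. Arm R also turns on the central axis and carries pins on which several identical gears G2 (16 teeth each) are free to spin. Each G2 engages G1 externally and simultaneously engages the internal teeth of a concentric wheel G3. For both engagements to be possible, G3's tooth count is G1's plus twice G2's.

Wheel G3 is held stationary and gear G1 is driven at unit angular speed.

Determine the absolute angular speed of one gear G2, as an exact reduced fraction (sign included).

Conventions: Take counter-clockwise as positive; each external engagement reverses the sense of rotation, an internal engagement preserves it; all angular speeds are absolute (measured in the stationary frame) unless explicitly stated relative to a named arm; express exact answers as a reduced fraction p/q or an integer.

planetary set (21T centre, 16T on arm, 53T internal) — Willis relation
ring teeth: 21 + 2·16 = 53
21(ω_sun−ω_arm) = −53(ω_ring−ω_arm),  ω_ring = 0, ω_sun = 1
21(1−ω_arm) = −53(0−ω_arm)  ⇒  74·ω_arm = 21  ⇒  ω_arm = 21/74
sun–planet mesh: 21·(1−21/74) = −16·(ω_p−ω_arm)  ⇒  ω_p−ω_arm = -1113/1184
ω_p = 21/74 − 1113/1184 = -21/32
exact speed ratio = -21/32

-21/32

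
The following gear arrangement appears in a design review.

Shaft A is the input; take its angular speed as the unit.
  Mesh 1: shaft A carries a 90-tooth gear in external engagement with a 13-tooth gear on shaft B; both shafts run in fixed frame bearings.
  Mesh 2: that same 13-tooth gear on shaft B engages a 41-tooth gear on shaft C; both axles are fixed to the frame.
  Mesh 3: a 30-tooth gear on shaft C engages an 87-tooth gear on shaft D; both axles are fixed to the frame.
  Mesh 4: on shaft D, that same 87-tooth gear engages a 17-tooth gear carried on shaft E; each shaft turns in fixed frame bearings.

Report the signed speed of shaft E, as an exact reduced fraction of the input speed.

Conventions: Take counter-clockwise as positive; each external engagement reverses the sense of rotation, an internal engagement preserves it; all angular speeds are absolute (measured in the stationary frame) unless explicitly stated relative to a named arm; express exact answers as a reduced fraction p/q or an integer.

4-mesh fixed-axis compound train (all bearings frame-fixed)
mesh 1 [90T→13T]: |ω|/ω_in = 1×90/13 = 90/13, sense flips to −
mesh 2 [13T→41T]: |ω|/ω_in = (90/13)×13/41 = 90/41, sense flips to +
mesh 3 [30T→87T]: |ω|/ω_in = (90/41)×30/87 = 900/1189, sense flips to −
mesh 4 [87T→17T]: |ω|/ω_in = (900/1189)×87/17 = 2700/697, sense flips to +
signed output speed (× input speed) = 2700/697

2700/697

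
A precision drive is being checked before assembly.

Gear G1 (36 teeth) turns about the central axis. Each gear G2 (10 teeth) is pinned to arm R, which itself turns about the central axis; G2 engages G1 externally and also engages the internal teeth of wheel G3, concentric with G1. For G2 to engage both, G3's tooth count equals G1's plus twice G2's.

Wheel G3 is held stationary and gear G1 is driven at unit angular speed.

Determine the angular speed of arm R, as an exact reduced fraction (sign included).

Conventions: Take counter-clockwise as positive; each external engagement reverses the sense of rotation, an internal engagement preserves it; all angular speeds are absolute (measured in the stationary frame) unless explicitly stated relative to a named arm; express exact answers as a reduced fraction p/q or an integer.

recognized (axles ride arm R): planetary set, 36/10/56 teeth
ring teeth: 36 + 2·10 = 56
36(ω_sun−ω_arm) = −56(ω_ring−ω_arm),  ω_ring = 0, ω_sun = 1
36(1−ω_arm) = −56(0−ω_arm)  ⇒  92·ω_arm = 36  ⇒  ω_arm = 9/23
exact speed ratio = 9/23

9/23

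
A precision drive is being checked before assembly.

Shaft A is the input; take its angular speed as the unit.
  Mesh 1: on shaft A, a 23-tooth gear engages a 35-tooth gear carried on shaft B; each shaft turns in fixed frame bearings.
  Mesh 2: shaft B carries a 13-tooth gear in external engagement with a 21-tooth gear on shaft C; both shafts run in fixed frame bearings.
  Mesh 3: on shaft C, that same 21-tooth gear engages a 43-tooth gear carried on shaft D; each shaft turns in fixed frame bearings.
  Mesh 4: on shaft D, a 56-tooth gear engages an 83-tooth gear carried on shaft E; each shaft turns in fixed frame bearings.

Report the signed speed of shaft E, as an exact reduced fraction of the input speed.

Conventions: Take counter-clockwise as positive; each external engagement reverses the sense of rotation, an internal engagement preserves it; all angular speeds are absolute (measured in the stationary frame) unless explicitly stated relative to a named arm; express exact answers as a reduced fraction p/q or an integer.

4-mesh fixed-axis compound train (all bearings frame-fixed)
mesh 1 [23T→35T]: |ω|/ω_in = 1×23/35 = 23/35, sense flips to −
mesh 2 [13T→21T]: |ω|/ω_in = (23/35)×13/21 = 299/735, sense flips to +
mesh 3 [21T→43T]: |ω|/ω_in = (299/735)×21/43 = 299/1505, sense flips to −
mesh 4 [56T→83T]: |ω|/ω_in = (299/1505)×56/83 = 2392/17845, sense flips to +
signed output speed (× input speed) = 2392/17845

2392/17845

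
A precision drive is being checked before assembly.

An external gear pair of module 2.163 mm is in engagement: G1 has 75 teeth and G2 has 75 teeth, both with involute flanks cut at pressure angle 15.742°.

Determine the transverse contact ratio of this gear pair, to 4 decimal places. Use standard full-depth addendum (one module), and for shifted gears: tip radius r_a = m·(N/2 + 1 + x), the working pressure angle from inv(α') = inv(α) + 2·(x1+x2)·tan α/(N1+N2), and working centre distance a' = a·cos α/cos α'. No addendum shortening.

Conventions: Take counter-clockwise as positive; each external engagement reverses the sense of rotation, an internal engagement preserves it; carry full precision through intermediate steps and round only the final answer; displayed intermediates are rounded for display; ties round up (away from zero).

2.1325

class = single-mesh tooth geometry [involute pair 75T × 75T, m = 2.163]
base radii: r_b1 = 78.070224, r_b2 = 78.070224
tip radii: r_a1 = 83.275500, r_a2 = 83.275500
no profile shift: α' = α, a' = a
action lengths: √(r_a1²−r_b1²) = 28.980149, √(r_a2²−r_b2²) = 28.980149
base pitch p_b = π·m·cos α = 6.540396
CR = (28.980149 + 28.980149 − 162.225000·sin 15.74200°)/6.540396 = 2.132543
contact ratio ≈ 2.1325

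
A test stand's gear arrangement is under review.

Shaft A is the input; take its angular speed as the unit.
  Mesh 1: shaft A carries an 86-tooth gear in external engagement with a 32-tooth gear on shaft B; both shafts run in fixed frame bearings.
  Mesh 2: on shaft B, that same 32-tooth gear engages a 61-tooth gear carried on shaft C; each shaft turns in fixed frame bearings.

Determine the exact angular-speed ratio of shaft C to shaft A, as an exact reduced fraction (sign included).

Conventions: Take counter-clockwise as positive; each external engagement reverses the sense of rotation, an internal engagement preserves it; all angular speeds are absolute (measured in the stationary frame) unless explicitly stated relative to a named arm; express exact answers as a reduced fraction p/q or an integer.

86/61

class = fixed-axis compound train [2 meshes; 2 ratios multiply, 2 sense flips]
mesh 1 [86T→32T]: running ratio 43/16, sense −
mesh 2 [32T→61T]: running ratio 86/61, sense +
ω_out/ω_in = 86/61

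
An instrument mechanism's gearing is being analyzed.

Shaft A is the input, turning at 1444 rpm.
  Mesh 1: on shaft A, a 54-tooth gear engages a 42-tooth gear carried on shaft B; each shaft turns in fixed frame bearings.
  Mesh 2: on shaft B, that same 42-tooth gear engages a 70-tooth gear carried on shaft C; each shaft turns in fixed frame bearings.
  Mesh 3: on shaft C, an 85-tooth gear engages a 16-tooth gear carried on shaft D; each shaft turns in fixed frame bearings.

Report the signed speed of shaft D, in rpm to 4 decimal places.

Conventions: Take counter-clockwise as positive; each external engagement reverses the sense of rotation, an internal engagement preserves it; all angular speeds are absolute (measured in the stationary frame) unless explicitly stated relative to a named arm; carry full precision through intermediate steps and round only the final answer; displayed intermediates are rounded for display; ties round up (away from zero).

-5917.8214 rpm

class = fixed-axis compound train [3 meshes; 3 ratios multiply, 3 sense flips]
mesh 1 [54T→42T]: ω = 1444.0000×54/42 = 1856.5714 rpm, sense flips to −
mesh 2 [42T→70T]: ω = 1856.5714×42/70 = 1113.9429 rpm, sense flips to +
mesh 3 [85T→16T]: ω = 1113.9429×85/16 = 5917.8214 rpm, sense flips to −
signed output speed = -5917.8214 rpm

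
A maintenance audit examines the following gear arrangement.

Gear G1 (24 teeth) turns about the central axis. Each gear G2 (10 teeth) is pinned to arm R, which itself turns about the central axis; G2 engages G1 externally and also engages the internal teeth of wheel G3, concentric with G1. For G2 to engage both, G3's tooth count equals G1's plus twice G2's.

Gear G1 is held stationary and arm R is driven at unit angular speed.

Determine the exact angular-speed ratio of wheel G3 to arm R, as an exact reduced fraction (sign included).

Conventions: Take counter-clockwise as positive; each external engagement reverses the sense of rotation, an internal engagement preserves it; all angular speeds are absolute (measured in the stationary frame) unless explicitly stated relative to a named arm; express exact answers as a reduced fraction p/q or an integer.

17/11

topology: planetary set — G1 24T / G2 10T / G3 44T, arm = carrier (Willis)
ring teeth: 24 + 2·10 = 44
24(ω_sun−ω_arm) = −44(ω_ring−ω_arm),  ω_sun = 0, ω_arm = 1
ω_ring = 1 − (24/44)(0−1) = 17/11
ω_out/ω_in = 17/11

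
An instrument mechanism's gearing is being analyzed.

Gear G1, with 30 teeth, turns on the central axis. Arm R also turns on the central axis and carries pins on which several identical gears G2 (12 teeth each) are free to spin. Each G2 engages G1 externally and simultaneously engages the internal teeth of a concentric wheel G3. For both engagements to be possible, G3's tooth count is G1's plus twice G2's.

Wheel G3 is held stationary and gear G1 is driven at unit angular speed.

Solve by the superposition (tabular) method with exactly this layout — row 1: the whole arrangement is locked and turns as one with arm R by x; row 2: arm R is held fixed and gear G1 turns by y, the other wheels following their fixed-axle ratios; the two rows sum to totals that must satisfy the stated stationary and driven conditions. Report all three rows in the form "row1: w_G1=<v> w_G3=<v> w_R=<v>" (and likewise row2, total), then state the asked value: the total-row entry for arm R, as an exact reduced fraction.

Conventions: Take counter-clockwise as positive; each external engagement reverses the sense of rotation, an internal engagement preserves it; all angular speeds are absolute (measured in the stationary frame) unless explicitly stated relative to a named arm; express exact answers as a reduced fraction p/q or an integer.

row1: w_G1=5/14 w_G3=5/14 w_R=5/14
row2: w_G1=9/14 w_G3=-5/14 w_R=0
total: w_G1=1 w_G3=0 w_R=5/14
asked value: 5/14

class = planetary set [G3 = 30+2·12 = 54; Willis about the carrier]
row 1 (train locked, turned with arm): all members turn x
row 2: sun turns y, ring = −(30/54)·y, arm 0
boundary: total ω_ring = x − (30/54)·y = 0 and total ω_sun = x + y = 1  ⇒  y = 9/14, x = 5/14
row 2 ring = −(30/54)·9/14 = -5/14
totals (row 1 + row 2): sun 5/14 + 9/14 = 1, ring 5/14 + (-5/14) = 0, arm 5/14 + 0 = 5/14
asked cell (total, arm) = 5/14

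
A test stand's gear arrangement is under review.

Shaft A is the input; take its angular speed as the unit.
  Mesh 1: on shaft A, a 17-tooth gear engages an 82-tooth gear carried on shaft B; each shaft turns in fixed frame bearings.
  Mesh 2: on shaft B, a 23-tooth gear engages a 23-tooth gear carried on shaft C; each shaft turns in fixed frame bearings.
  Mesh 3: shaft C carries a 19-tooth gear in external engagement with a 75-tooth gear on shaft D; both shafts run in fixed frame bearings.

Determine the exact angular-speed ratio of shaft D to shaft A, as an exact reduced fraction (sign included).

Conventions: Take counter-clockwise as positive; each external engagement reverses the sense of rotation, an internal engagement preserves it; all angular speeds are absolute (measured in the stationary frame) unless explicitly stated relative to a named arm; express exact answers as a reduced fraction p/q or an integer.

class = fixed-axis compound train [3 meshes; 3 ratios multiply, 3 sense flips]
mesh 1 [17T→82T]: running ratio 17/82, sense −
mesh 2 [23T→23T]: running ratio 17/82, sense +
mesh 3 [19T→75T]: running ratio 323/6150, sense −
ω_out/ω_in = -323/6150

-323/6150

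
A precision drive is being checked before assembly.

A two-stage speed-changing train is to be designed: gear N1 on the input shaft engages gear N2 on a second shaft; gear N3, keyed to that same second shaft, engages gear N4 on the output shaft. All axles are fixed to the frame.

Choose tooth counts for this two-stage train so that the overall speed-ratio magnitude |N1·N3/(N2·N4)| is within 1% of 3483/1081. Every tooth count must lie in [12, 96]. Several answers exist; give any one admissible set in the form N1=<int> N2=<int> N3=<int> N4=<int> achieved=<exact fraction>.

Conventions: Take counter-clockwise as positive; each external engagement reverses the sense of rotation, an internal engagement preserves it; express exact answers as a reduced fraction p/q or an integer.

N1=43 N2=23 N3=81 N4=47 achieved=3483/1081

design class (target 3483/1081): fixed-axis compound train
target = 3483/1081 in lowest terms: an exact hit needs N1·N3 = k·3483 and N2·N4 = k·1081 for one integer k, every count in [12, 96]; additionally prefer no 1:1 stage (N1 ≠ N2, N3 ≠ N4)
k = 1: N1·N3 = 3483 = 43·81, N2·N4 = 1081 = 23·47
achieved = 43·81/(23·47) = 3483/1081; |achieved − target| = 0 ≤ 3483/108100 ✓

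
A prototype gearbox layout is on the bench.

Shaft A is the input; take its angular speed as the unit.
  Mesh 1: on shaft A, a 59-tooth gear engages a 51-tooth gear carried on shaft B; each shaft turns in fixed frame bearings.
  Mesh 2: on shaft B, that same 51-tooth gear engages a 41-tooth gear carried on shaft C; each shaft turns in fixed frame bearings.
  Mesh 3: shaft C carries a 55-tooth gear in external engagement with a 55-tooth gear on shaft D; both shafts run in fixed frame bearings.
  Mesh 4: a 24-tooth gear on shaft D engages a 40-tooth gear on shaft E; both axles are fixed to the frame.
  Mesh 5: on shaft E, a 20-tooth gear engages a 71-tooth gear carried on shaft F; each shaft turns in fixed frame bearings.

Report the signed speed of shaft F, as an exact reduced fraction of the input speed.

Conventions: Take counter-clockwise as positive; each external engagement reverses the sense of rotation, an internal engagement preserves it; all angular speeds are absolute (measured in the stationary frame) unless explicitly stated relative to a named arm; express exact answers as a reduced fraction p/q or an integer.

5-mesh fixed-axis compound train (all bearings frame-fixed)
mesh 1 [59T→51T]: |ω|/ω_in = 1×59/51 = 59/51, sense flips to −
mesh 2 [51T→41T]: |ω|/ω_in = (59/51)×51/41 = 59/41, sense flips to +
mesh 3 [55T→55T]: |ω|/ω_in = (59/41)×55/55 = 59/41, sense flips to −
mesh 4 [24T→40T]: |ω|/ω_in = (59/41)×24/40 = 177/205, sense flips to +
mesh 5 [20T→71T]: |ω|/ω_in = (177/205)×20/71 = 708/2911, sense flips to −
signed output speed (× input speed) = -708/2911

-708/2911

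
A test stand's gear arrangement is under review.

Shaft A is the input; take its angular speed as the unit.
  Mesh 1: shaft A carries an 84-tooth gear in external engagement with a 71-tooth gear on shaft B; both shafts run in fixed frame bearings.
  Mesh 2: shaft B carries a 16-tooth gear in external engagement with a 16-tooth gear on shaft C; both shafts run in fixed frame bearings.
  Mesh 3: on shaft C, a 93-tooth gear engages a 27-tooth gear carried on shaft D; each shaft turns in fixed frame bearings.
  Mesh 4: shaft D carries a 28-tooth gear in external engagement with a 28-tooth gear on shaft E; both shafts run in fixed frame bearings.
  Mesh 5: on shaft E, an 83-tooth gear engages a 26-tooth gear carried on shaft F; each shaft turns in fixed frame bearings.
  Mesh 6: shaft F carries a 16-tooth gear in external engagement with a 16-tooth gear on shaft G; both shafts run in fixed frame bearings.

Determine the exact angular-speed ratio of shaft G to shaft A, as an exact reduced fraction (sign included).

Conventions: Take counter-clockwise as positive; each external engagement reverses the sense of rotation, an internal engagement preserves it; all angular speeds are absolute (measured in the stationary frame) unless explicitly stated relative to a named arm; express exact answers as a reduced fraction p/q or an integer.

36022/2769

class = fixed-axis compound train [6 meshes; 6 ratios multiply, 6 sense flips]
mesh 1 [84T→71T]: running ratio 84/71, sense −
mesh 2 [16T→16T]: running ratio 84/71, sense +
mesh 3 [93T→27T]: running ratio 868/213, sense −
mesh 4 [28T→28T]: running ratio 868/213, sense +
mesh 5 [83T→26T]: running ratio 36022/2769, sense −
mesh 6 [16T→16T]: running ratio 36022/2769, sense +
ω_out/ω_in = 36022/2769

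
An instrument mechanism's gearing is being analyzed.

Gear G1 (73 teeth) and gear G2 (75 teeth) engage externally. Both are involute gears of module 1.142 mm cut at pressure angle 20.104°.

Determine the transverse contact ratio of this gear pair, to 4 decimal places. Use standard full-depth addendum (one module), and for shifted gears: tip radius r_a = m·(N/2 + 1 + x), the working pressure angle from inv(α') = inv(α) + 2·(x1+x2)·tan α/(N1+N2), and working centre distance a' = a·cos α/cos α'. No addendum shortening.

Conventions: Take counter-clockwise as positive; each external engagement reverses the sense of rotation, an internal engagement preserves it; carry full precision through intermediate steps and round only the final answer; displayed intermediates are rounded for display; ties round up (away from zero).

1.8091

class = single-mesh tooth geometry [involute pair 73T × 75T, m = 1.142]
base radii: r_b1 = 39.143266, r_b2 = 40.215684
tip radii: r_a1 = 42.825000, r_a2 = 43.967000
no profile shift: α' = α, a' = a
action lengths: √(r_a1²−r_b1²) = 17.371971, √(r_a2²−r_b2²) = 17.770646
base pitch p_b = π·m·cos α = 3.369101
CR = (17.371971 + 17.770646 − 84.508000·sin 20.10400°)/3.369101 = 1.809113
contact ratio ≈ 1.8091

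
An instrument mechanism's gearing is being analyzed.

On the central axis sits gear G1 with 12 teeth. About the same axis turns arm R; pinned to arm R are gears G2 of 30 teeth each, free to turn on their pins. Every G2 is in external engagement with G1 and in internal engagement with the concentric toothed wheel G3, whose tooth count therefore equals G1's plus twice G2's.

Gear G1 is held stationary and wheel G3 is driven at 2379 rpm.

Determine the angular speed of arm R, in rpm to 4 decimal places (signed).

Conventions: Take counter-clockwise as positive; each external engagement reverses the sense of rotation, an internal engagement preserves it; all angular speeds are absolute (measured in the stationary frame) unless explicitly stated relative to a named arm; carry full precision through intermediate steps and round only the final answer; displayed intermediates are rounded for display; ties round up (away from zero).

planetary set (12T centre, 30T on arm, 72T internal) — Willis relation
normalise by the input: solve with ω_ring = 1, then scale by 2379 rpm
ring teeth: 12 + 2·30 = 72
12(ω_sun−ω_arm) = −72(ω_ring−ω_arm),  ω_sun = 0, ω_ring = 1
12(0−ω_arm) = −72(1−ω_arm)  ⇒  84·ω_arm = 72  ⇒  ω_arm = 6/7
scale: ω_arm = 6/7 × 2379 rpm = +2039.1429 rpm

+2039.1429 rpm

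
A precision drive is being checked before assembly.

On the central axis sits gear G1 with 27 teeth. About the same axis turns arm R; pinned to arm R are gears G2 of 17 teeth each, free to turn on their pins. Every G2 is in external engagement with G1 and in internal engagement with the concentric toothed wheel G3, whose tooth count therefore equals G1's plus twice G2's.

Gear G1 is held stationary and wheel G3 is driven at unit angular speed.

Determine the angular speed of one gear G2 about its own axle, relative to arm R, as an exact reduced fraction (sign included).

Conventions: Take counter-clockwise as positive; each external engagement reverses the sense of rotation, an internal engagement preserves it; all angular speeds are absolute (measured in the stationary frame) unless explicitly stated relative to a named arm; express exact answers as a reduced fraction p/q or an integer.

topology: planetary set — G1 27T / G2 17T / G3 61T, arm = carrier (Willis)
ring teeth: 27 + 2·17 = 61
27(ω_sun−ω_arm) = −61(ω_ring−ω_arm),  ω_sun = 0, ω_ring = 1
27(0−ω_arm) = −61(1−ω_arm)  ⇒  88·ω_arm = 61  ⇒  ω_arm = 61/88
sun–planet mesh: 27·(0−61/88) = −17·(ω_p−ω_arm)  ⇒  ω_p−ω_arm = 1647/1496
exact speed ratio = 1647/1496

1647/1496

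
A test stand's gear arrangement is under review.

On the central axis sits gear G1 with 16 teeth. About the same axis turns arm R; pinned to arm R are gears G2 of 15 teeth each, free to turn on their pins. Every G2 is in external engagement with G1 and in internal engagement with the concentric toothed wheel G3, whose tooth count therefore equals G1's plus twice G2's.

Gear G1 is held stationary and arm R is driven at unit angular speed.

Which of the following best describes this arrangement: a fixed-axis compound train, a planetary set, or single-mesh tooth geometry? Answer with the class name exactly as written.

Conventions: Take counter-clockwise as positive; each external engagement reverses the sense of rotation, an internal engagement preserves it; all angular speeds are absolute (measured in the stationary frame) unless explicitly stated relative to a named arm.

planetary set

topology: planetary set — G1 16T / G2 15T / G3 46T, arm = carrier (Willis)
classification: planetary set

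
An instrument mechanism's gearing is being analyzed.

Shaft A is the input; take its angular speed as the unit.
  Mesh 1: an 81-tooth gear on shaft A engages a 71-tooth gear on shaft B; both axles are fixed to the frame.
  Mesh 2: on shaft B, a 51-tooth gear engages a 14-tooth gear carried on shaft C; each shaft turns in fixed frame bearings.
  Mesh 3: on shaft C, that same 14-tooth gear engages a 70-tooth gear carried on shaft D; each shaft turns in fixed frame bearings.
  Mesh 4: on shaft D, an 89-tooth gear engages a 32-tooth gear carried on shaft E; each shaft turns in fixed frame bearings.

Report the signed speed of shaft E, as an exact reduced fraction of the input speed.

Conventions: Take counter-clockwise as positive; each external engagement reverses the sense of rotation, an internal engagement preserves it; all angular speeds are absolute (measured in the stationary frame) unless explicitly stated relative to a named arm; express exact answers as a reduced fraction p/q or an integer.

367659/159040

4-mesh fixed-axis compound train (all bearings frame-fixed)
mesh 1 [81T→71T]: |ω|/ω_in = 1×81/71 = 81/71, sense flips to −
mesh 2 [51T→14T]: |ω|/ω_in = (81/71)×51/14 = 4131/994, sense flips to +
mesh 3 [14T→70T]: |ω|/ω_in = (4131/994)×14/70 = 4131/4970, sense flips to −
mesh 4 [89T→32T]: |ω|/ω_in = (4131/4970)×89/32 = 367659/159040, sense flips to +
signed output speed (× input speed) = 367659/159040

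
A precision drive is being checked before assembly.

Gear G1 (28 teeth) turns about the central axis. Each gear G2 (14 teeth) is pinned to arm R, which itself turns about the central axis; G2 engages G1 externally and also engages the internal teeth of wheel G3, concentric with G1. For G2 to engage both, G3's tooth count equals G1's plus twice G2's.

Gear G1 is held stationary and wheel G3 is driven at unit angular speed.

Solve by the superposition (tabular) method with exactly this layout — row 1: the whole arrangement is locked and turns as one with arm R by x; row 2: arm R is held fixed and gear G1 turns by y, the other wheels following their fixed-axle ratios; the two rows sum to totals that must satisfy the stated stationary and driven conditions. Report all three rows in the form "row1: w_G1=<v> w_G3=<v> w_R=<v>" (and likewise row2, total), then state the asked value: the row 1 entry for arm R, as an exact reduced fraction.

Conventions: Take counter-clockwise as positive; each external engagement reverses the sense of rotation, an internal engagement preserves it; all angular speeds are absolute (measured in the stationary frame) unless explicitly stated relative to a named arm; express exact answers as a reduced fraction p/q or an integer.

row1: w_G1=2/3 w_G3=2/3 w_R=2/3
row2: w_G1=-2/3 w_G3=1/3 w_R=0
total: w_G1=0 w_G3=1 w_R=2/3
asked value: 2/3

topology: planetary set — G1 28T / G2 14T / G3 56T, arm = carrier (Willis)
row 1: whole set turns with the arm by x
row 2: sun turns y, ring = −(28/56)·y, arm 0
boundary: total ω_sun = x + y = 0 and total ω_ring = x − (28/56)·y = 1  ⇒  y = -2/3, x = 2/3
row 2 ring = −(28/56)·(-2/3) = 1/3
totals (row 1 + row 2): sun 2/3 + (-2/3) = 0, ring 2/3 + 1/3 = 1, arm 2/3 + 0 = 2/3
asked cell (row1, arm) = 2/3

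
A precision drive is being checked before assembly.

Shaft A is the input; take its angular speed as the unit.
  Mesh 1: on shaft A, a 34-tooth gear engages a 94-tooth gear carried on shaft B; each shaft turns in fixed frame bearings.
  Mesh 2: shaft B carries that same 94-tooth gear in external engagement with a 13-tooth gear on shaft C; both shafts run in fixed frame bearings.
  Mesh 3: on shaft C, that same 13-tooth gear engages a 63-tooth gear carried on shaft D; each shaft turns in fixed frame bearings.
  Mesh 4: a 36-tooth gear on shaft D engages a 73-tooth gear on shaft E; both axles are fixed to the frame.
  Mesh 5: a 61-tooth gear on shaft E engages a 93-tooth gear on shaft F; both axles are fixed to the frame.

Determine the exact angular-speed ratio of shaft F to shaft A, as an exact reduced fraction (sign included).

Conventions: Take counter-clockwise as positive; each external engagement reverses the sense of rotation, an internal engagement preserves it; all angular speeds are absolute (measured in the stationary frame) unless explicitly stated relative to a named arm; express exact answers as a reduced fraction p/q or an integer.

-8296/47523

class = fixed-axis compound train [5 meshes; 5 ratios multiply, 5 sense flips]
mesh 1 [34T→94T]: running ratio 17/47, sense −
mesh 2 [94T→13T]: running ratio 34/13, sense +
mesh 3 [13T→63T]: running ratio 34/63, sense −
mesh 4 [36T→73T]: running ratio 136/511, sense +
mesh 5 [61T→93T]: running ratio 8296/47523, sense −
ω_out/ω_in = -8296/47523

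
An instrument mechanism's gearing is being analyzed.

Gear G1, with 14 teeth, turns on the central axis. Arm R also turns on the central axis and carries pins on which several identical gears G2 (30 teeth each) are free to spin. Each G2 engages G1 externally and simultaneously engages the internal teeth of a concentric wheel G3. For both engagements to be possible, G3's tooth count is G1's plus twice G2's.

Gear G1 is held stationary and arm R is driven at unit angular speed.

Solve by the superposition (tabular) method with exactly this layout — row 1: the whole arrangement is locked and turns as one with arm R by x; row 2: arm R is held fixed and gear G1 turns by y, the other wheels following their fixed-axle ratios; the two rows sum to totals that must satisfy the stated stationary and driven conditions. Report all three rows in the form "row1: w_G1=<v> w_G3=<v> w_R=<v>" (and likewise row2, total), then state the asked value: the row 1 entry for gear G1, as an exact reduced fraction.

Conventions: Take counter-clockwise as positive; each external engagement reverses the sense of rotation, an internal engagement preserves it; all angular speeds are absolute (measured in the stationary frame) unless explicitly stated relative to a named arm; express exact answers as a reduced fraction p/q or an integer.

class = planetary set [G3 = 14+2·30 = 74; Willis about the carrier]
superposition row 1 [locked train]: every member turns x
superposition row 2 [arm held]: sun y, ring −(14/74)·y, arm 0
boundary: total ω_sun = x + y = 0 and total ω_arm = x = 1  ⇒  y = -1, x = 1
row 2 ring = −(14/74)·(-1) = 7/37
totals (row 1 + row 2): sun 1 + (-1) = 0, ring 1 + 7/37 = 44/37, arm 1 + 0 = 1
asked cell (row1, sun) = 1

row1: w_G1=1 w_G3=1 w_R=1
row2: w_G1=-1 w_G3=7/37 w_R=0
total: w_G1=0 w_G3=44/37 w_R=1
asked value: 1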